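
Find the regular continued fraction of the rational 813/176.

[4; 1, 1, 1, 1, 1, 2, 8]

Run the Euclidean algorithm on 813 and 176; the successive quotients are the partial quotients a_0, a_1, ... (each step inverts the fractional part left over by the previous one):
  813 = 4*176 + 109, so a_0 = 4.
  176 = 1*109 + 67, so a_1 = 1.
  109 = 1*67 + 42, so a_2 = 1.
  67 = 1*42 + 25, so a_3 = 1.
  42 = 1*25 + 17, so a_4 = 1.
  25 = 1*17 + 8, so a_5 = 1.
  17 = 2*8 + 1, so a_6 = 2.
  8 = 8*1 + 0, so a_7 = 8.
The remainder reaches 0 after 8 divisions, so the expansion has 8 partial quotients, read off in order.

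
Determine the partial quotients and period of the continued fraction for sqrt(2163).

[46; (1, 1, 30, 1, 1, 92)]

Write x_i = (sqrt(2163) + m_i)/d_i with (m_0, d_0) = (0, 1). a_0 = floor(sqrt(2163)) = 46, since 46^2 = 2116 <= 2163 < 2209 = 47^2.
Iterate m_{i+1} = d_i*a_i - m_i, d_{i+1} = (2163 - m_{i+1}^2)/d_i, a_{i+1} = floor((a_0 + m_{i+1})/d_{i+1}):
  m_1 = 1*46 - 0 = 46, d_1 = (2163 - 46^2)/1 = 47/1 = 47, a_1 = floor((46 + 46)/47) = 1.
  m_2 = 47*1 - 46 = 1, d_2 = (2163 - 1^2)/47 = 2162/47 = 46, a_2 = floor((46 + 1)/46) = 1.
  m_3 = 46*1 - 1 = 45, d_3 = (2163 - 45^2)/46 = 138/46 = 3, a_3 = floor((46 + 45)/3) = 30.
  m_4 = 3*30 - 45 = 45, d_4 = (2163 - 45^2)/3 = 138/3 = 46, a_4 = floor((46 + 45)/46) = 1.
  m_5 = 46*1 - 45 = 1, d_5 = (2163 - 1^2)/46 = 2162/46 = 47, a_5 = floor((46 + 1)/47) = 1.
  m_6 = 47*1 - 1 = 46, d_6 = (2163 - 46^2)/47 = 47/47 = 1, a_6 = floor((46 + 46)/1) = 92.
  m_7 = 1*92 - 46 = 46, d_7 = (2163 - 46^2)/1 = 47/1 = 47: (m_7, d_7) = (m_1, d_1) = (46, 47), so from here the quotients repeat a_1, ..., a_6; the period length is 6.
Hence the expansion of sqrt(2163) is a_0 = 46 followed by the repeating block 1, 1, 30, 1, 1, 92 (period 6).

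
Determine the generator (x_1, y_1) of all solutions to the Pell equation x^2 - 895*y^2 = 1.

(x, y) = (359, 12)

First expand sqrt(895) as a continued fraction. With x_i = (sqrt(895) + m_i)/d_i and (m_0, d_0) = (0, 1): a_0 = floor(sqrt(895)) = 29, since 29^2 = 841 <= 895 < 900 = 30^2.
Iterate m_{i+1} = d_i*a_i - m_i, d_{i+1} = (895 - m_{i+1}^2)/d_i, a_{i+1} = floor((a_0 + m_{i+1})/d_{i+1}):
  m_1 = 1*29 - 0 = 29, d_1 = (895 - 29^2)/1 = 54/1 = 54, a_1 = floor((29 + 29)/54) = 1.
  m_2 = 54*1 - 29 = 25, d_2 = (895 - 25^2)/54 = 270/54 = 5, a_2 = floor((29 + 25)/5) = 10.
  m_3 = 5*10 - 25 = 25, d_3 = (895 - 25^2)/5 = 270/5 = 54, a_3 = floor((29 + 25)/54) = 1.
  m_4 = 54*1 - 25 = 29, d_4 = (895 - 29^2)/54 = 54/54 = 1, a_4 = floor((29 + 29)/1) = 58.
  m_5 = 1*58 - 29 = 29, d_5 = (895 - 29^2)/1 = 54/1 = 54: (m_5, d_5) = (m_1, d_1) = (29, 54), so from here the quotients repeat a_1, ..., a_4; the period length is 4.
So sqrt(895) = [29; (1, 10, 1, 58)] with period length k = 4.
k is even, so the fundamental solution of x^2 - 895y^2 = 1 is (p_{k-1}, q_{k-1}) = (p_3, q_3); compute convergents through index 3.
Convergents (p_i = a_i*p_{i-1} + p_{i-2}, q_i = a_i*q_{i-1} + q_{i-2} with p_{-2}=0, p_{-1}=1, q_{-2}=1, q_{-1}=0):
  i=0: a_0=29, p_0 = 29*1 + 0 = 29, q_0 = 29*0 + 1 = 1.
  i=1: a_1=1, p_1 = 1*29 + 1 = 30, q_1 = 1*1 + 0 = 1.
  i=2: a_2=10, p_2 = 10*30 + 29 = 329, q_2 = 10*1 + 1 = 11.
  i=3: a_3=1, p_3 = 1*329 + 30 = 359, q_3 = 1*11 + 1 = 12.
Check: 359^2 - 895*12^2 = 128881 - 128880 = 1, so (x, y) = (359, 12) solves the equation, and by the theorem it is the least positive solution.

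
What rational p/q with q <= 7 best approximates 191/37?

31/6

Expand x = 191/37 as a continued fraction with the Euclidean algorithm:
  191 = 5*37 + 6, so a_0 = 5.
  37 = 6*6 + 1, so a_1 = 6.
  6 = 6*1 + 0, so a_2 = 6.
so x = [5; 6, 6].
Convergents (p_i = a_i*p_{i-1} + p_{i-2}, q_i = a_i*q_{i-1} + q_{i-2} with p_{-2}=0, p_{-1}=1, q_{-2}=1, q_{-1}=0), until the denominator exceeds 7:
  i=0: a_0=5, p_0 = 5*1 + 0 = 5, q_0 = 5*0 + 1 = 1.
  i=1: a_1=6, p_1 = 6*5 + 1 = 31, q_1 = 6*1 + 0 = 6.
  i=2: a_2=6, p_2 = 6*31 + 5 = 191, q_2 = 6*6 + 1 = 37.
q_2 = 37 > 7, so the last convergent with denominator <= 7 is p_1/q_1 = 31/6.
The closest fraction with denominator <= 7 is either p_1/q_1 or the intermediate fraction (k*p_1 + p_0)/(k*q_1 + q_0) with the largest k >= 1 whose denominator stays <= 7; these approach x as k grows, and every other convergent or intermediate fraction in range is farther away.
Largest k: floor((7 - q_0)/q_1) = floor((7 - 1)/6) = 1.
That gives (1*31 + 5)/(1*6 + 1) = 36/7.
Compare the errors: |x - 31/6| = |191*6 - 31*37|/(37*6) = 1/222, and |x - 36/7| = |191*7 - 36*37|/(37*7) = 5/259.
Cross-multiplying, 1*259 = 259 < 1110 = 5*222, so 1/222 is smaller: the convergent 31/6 is closer to x than 36/7.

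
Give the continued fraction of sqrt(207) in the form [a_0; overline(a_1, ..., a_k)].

Write x_i = (sqrt(207) + m_i)/d_i with (m_0, d_0) = (0, 1). a_0 = floor(sqrt(207)) = 14, since 14^2 = 196 <= 207 < 225 = 15^2.
Iterate m_{i+1} = d_i*a_i - m_i, d_{i+1} = (207 - m_{i+1}^2)/d_i, a_{i+1} = floor((a_0 + m_{i+1})/d_{i+1}):
  m_1 = 1*14 - 0 = 14, d_1 = (207 - 14^2)/1 = 11/1 = 11, a_1 = floor((14 + 14)/11) = 2.
  m_2 = 11*2 - 14 = 8, d_2 = (207 - 8^2)/11 = 143/11 = 13, a_2 = floor((14 + 8)/13) = 1.
  m_3 = 13*1 - 8 = 5, d_3 = (207 - 5^2)/13 = 182/13 = 14, a_3 = floor((14 + 5)/14) = 1.
  m_4 = 14*1 - 5 = 9, d_4 = (207 - 9^2)/14 = 126/14 = 9, a_4 = floor((14 + 9)/9) = 2.
  m_5 = 9*2 - 9 = 9, d_5 = (207 - 9^2)/9 = 126/9 = 14, a_5 = floor((14 + 9)/14) = 1.
  m_6 = 14*1 - 9 = 5, d_6 = (207 - 5^2)/14 = 182/14 = 13, a_6 = floor((14 + 5)/13) = 1.
  m_7 = 13*1 - 5 = 8, d_7 = (207 - 8^2)/13 = 143/13 = 11, a_7 = floor((14 + 8)/11) = 2.
  m_8 = 11*2 - 8 = 14, d_8 = (207 - 14^2)/11 = 11/11 = 1, a_8 = floor((14 + 14)/1) = 28.
  m_9 = 1*28 - 14 = 14, d_9 = (207 - 14^2)/1 = 11/1 = 11: (m_9, d_9) = (m_1, d_1) = (14, 11), so from here the quotients repeat a_1, ..., a_8; the period length is 8.
Hence the expansion of sqrt(207) is a_0 = 14 followed by the repeating block 2, 1, 1, 2, 1, 1, 2, 28 (period 8).

[14; overline(2, 1, 1, 2, 1, 1, 2, 28)]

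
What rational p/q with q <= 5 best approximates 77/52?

3/2

Expand x = 77/52 as a continued fraction with the Euclidean algorithm:
  77 = 1*52 + 25, so a_0 = 1.
  52 = 2*25 + 2, so a_1 = 2.
  25 = 12*2 + 1, so a_2 = 12.
  2 = 2*1 + 0, so a_3 = 2.
so x = [1; 2, 12, 2].
Convergents (p_i = a_i*p_{i-1} + p_{i-2}, q_i = a_i*q_{i-1} + q_{i-2} with p_{-2}=0, p_{-1}=1, q_{-2}=1, q_{-1}=0), until the denominator exceeds 5:
  i=0: a_0=1, p_0 = 1*1 + 0 = 1, q_0 = 1*0 + 1 = 1.
  i=1: a_1=2, p_1 = 2*1 + 1 = 3, q_1 = 2*1 + 0 = 2.
  i=2: a_2=12, p_2 = 12*3 + 1 = 37, q_2 = 12*2 + 1 = 25.
q_2 = 25 > 5, so the last convergent with denominator <= 5 is p_1/q_1 = 3/2.
The closest fraction with denominator <= 5 is either p_1/q_1 or the intermediate fraction (k*p_1 + p_0)/(k*q_1 + q_0) with the largest k >= 1 whose denominator stays <= 5; these approach x as k grows, and every other convergent or intermediate fraction in range is farther away.
Largest k: floor((5 - q_0)/q_1) = floor((5 - 1)/2) = 2.
That gives (2*3 + 1)/(2*2 + 1) = 7/5.
Compare the errors: |x - 3/2| = |77*2 - 3*52|/(52*2) = 2/104, and |x - 7/5| = |77*5 - 7*52|/(52*5) = 21/260.
Cross-multiplying, 2*260 = 520 < 2184 = 21*104, so 2/104 is smaller: the convergent 3/2 is closer to x than 7/5.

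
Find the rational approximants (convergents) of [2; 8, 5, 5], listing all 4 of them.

Using the convergent recurrence p_i = a_i*p_{i-1} + p_{i-2}, q_i = a_i*q_{i-1} + q_{i-2} with p_{-2}=0, p_{-1}=1, q_{-2}=1, q_{-1}=0:
  i=0: a_0=2, p_0 = 2*1 + 0 = 2, q_0 = 2*0 + 1 = 1.
  i=1: a_1=8, p_1 = 8*2 + 1 = 17, q_1 = 8*1 + 0 = 8.
  i=2: a_2=5, p_2 = 5*17 + 2 = 87, q_2 = 5*8 + 1 = 41.
  i=3: a_3=5, p_3 = 5*87 + 17 = 452, q_3 = 5*41 + 8 = 213.

2/1, 17/8, 87/41, 452/213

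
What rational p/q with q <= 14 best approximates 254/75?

Expand x = 254/75 as a continued fraction with the Euclidean algorithm:
  254 = 3*75 + 29, so a_0 = 3.
  75 = 2*29 + 17, so a_1 = 2.
  29 = 1*17 + 12, so a_2 = 1.
  17 = 1*12 + 5, so a_3 = 1.
  12 = 2*5 + 2, so a_4 = 2.
  5 = 2*2 + 1, so a_5 = 2.
  2 = 2*1 + 0, so a_6 = 2.
so x = [3; 2, 1, 1, 2, 2, 2].
Convergents (p_i = a_i*p_{i-1} + p_{i-2}, q_i = a_i*q_{i-1} + q_{i-2} with p_{-2}=0, p_{-1}=1, q_{-2}=1, q_{-1}=0), until the denominator exceeds 14:
  i=0: a_0=3, p_0 = 3*1 + 0 = 3, q_0 = 3*0 + 1 = 1.
  i=1: a_1=2, p_1 = 2*3 + 1 = 7, q_1 = 2*1 + 0 = 2.
  i=2: a_2=1, p_2 = 1*7 + 3 = 10, q_2 = 1*2 + 1 = 3.
  i=3: a_3=1, p_3 = 1*10 + 7 = 17, q_3 = 1*3 + 2 = 5.
  i=4: a_4=2, p_4 = 2*17 + 10 = 44, q_4 = 2*5 + 3 = 13.
  i=5: a_5=2, p_5 = 2*44 + 17 = 105, q_5 = 2*13 + 5 = 31.
q_5 = 31 > 14, so the last convergent with denominator <= 14 is p_4/q_4 = 44/13.
The closest fraction with denominator <= 14 is either p_4/q_4 or the intermediate fraction (k*p_4 + p_3)/(k*q_4 + q_3) with the largest k >= 1 whose denominator stays <= 14; these approach x as k grows, and every other convergent or intermediate fraction in range is farther away.
Largest k: floor((14 - q_3)/q_4) = floor((14 - 5)/13) = 0.
Since k = 0, no intermediate fraction beyond p_4/q_4 has denominator <= 14, so the convergent 44/13 is the closest (its error is |254*13 - 44*75|/(75*13) = 2/975).

44/13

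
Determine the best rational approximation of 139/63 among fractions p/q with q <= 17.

Expand x = 139/63 as a continued fraction with the Euclidean algorithm:
  139 = 2*63 + 13, so a_0 = 2.
  63 = 4*13 + 11, so a_1 = 4.
  13 = 1*11 + 2, so a_2 = 1.
  11 = 5*2 + 1, so a_3 = 5.
  2 = 2*1 + 0, so a_4 = 2.
so x = [2; 4, 1, 5, 2].
Convergents (p_i = a_i*p_{i-1} + p_{i-2}, q_i = a_i*q_{i-1} + q_{i-2} with p_{-2}=0, p_{-1}=1, q_{-2}=1, q_{-1}=0), until the denominator exceeds 17:
  i=0: a_0=2, p_0 = 2*1 + 0 = 2, q_0 = 2*0 + 1 = 1.
  i=1: a_1=4, p_1 = 4*2 + 1 = 9, q_1 = 4*1 + 0 = 4.
  i=2: a_2=1, p_2 = 1*9 + 2 = 11, q_2 = 1*4 + 1 = 5.
  i=3: a_3=5, p_3 = 5*11 + 9 = 64, q_3 = 5*5 + 4 = 29.
q_3 = 29 > 17, so the last convergent with denominator <= 17 is p_2/q_2 = 11/5.
The closest fraction with denominator <= 17 is either p_2/q_2 or the intermediate fraction (k*p_2 + p_1)/(k*q_2 + q_1) with the largest k >= 1 whose denominator stays <= 17; these approach x as k grows, and every other convergent or intermediate fraction in range is farther away.
Largest k: floor((17 - q_1)/q_2) = floor((17 - 4)/5) = 2.
That gives (2*11 + 9)/(2*5 + 4) = 31/14.
Compare the errors: |x - 11/5| = |139*5 - 11*63|/(63*5) = 2/315, and |x - 31/14| = |139*14 - 31*63|/(63*14) = 7/882.
Cross-multiplying, 2*882 = 1764 < 2205 = 7*315, so 2/315 is smaller: the convergent 11/5 is closer to x than 31/14.

11/5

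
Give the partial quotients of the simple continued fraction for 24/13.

[1; 1, 5, 2]

Run the Euclidean algorithm on 24 and 13; the successive quotients are the partial quotients a_0, a_1, ... (each step inverts the fractional part left over by the previous one):
  24 = 1*13 + 11, so a_0 = 1.
  13 = 1*11 + 2, so a_1 = 1.
  11 = 5*2 + 1, so a_2 = 5.
  2 = 2*1 + 0, so a_3 = 2.
The remainder reaches 0 after 4 divisions, so the expansion has 4 partial quotients, read off in order.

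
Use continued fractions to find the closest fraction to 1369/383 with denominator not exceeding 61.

Expand x = 1369/383 as a continued fraction with the Euclidean algorithm:
  1369 = 3*383 + 220, so a_0 = 3.
  383 = 1*220 + 163, so a_1 = 1.
  220 = 1*163 + 57, so a_2 = 1.
  163 = 2*57 + 49, so a_3 = 2.
  57 = 1*49 + 8, so a_4 = 1.
  49 = 6*8 + 1, so a_5 = 6.
  8 = 8*1 + 0, so a_6 = 8.
so x = [3; 1, 1, 2, 1, 6, 8].
Convergents (p_i = a_i*p_{i-1} + p_{i-2}, q_i = a_i*q_{i-1} + q_{i-2} with p_{-2}=0, p_{-1}=1, q_{-2}=1, q_{-1}=0), until the denominator exceeds 61:
  i=0: a_0=3, p_0 = 3*1 + 0 = 3, q_0 = 3*0 + 1 = 1.
  i=1: a_1=1, p_1 = 1*3 + 1 = 4, q_1 = 1*1 + 0 = 1.
  i=2: a_2=1, p_2 = 1*4 + 3 = 7, q_2 = 1*1 + 1 = 2.
  i=3: a_3=2, p_3 = 2*7 + 4 = 18, q_3 = 2*2 + 1 = 5.
  i=4: a_4=1, p_4 = 1*18 + 7 = 25, q_4 = 1*5 + 2 = 7.
  i=5: a_5=6, p_5 = 6*25 + 18 = 168, q_5 = 6*7 + 5 = 47.
  i=6: a_6=8, p_6 = 8*168 + 25 = 1369, q_6 = 8*47 + 7 = 383.
q_6 = 383 > 61, so the last convergent with denominator <= 61 is p_5/q_5 = 168/47.
The closest fraction with denominator <= 61 is either p_5/q_5 or the intermediate fraction (k*p_5 + p_4)/(k*q_5 + q_4) with the largest k >= 1 whose denominator stays <= 61; these approach x as k grows, and every other convergent or intermediate fraction in range is farther away.
Largest k: floor((61 - q_4)/q_5) = floor((61 - 7)/47) = 1.
That gives (1*168 + 25)/(1*47 + 7) = 193/54.
Compare the errors: |x - 168/47| = |1369*47 - 168*383|/(383*47) = 1/18001, and |x - 193/54| = |1369*54 - 193*383|/(383*54) = 7/20682.
Cross-multiplying, 1*20682 = 20682 < 126007 = 7*18001, so 1/18001 is smaller: the convergent 168/47 is closer to x than 193/54.

168/47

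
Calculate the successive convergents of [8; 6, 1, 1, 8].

Using the convergent recurrence p_i = a_i*p_{i-1} + p_{i-2}, q_i = a_i*q_{i-1} + q_{i-2} with p_{-2}=0, p_{-1}=1, q_{-2}=1, q_{-1}=0:
  i=0: a_0=8, p_0 = 8*1 + 0 = 8, q_0 = 8*0 + 1 = 1.
  i=1: a_1=6, p_1 = 6*8 + 1 = 49, q_1 = 6*1 + 0 = 6.
  i=2: a_2=1, p_2 = 1*49 + 8 = 57, q_2 = 1*6 + 1 = 7.
  i=3: a_3=1, p_3 = 1*57 + 49 = 106, q_3 = 1*7 + 6 = 13.
  i=4: a_4=8, p_4 = 8*106 + 57 = 905, q_4 = 8*13 + 7 = 111.

8/1, 49/6, 57/7, 106/13, 905/111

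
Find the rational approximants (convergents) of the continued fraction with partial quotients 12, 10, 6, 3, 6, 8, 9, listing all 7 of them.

12/1, 121/10, 738/61, 2335/193, 14748/1219, 120319/9945, 1097619/90724

Using the convergent recurrence p_i = a_i*p_{i-1} + p_{i-2}, q_i = a_i*q_{i-1} + q_{i-2} with p_{-2}=0, p_{-1}=1, q_{-2}=1, q_{-1}=0:
  i=0: a_0=12, p_0 = 12*1 + 0 = 12, q_0 = 12*0 + 1 = 1.
  i=1: a_1=10, p_1 = 10*12 + 1 = 121, q_1 = 10*1 + 0 = 10.
  i=2: a_2=6, p_2 = 6*121 + 12 = 738, q_2 = 6*10 + 1 = 61.
  i=3: a_3=3, p_3 = 3*738 + 121 = 2335, q_3 = 3*61 + 10 = 193.
  i=4: a_4=6, p_4 = 6*2335 + 738 = 14748, q_4 = 6*193 + 61 = 1219.
  i=5: a_5=8, p_5 = 8*14748 + 2335 = 120319, q_5 = 8*1219 + 193 = 9945.
  i=6: a_6=9, p_6 = 9*120319 + 14748 = 1097619, q_6 = 9*9945 + 1219 = 90724.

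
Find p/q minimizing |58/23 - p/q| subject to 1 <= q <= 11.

Expand x = 58/23 as a continued fraction with the Euclidean algorithm:
  58 = 2*23 + 12, so a_0 = 2.
  23 = 1*12 + 11, so a_1 = 1.
  12 = 1*11 + 1, so a_2 = 1.
  11 = 11*1 + 0, so a_3 = 11.
so x = [2; 1, 1, 11].
Convergents (p_i = a_i*p_{i-1} + p_{i-2}, q_i = a_i*q_{i-1} + q_{i-2} with p_{-2}=0, p_{-1}=1, q_{-2}=1, q_{-1}=0), until the denominator exceeds 11:
  i=0: a_0=2, p_0 = 2*1 + 0 = 2, q_0 = 2*0 + 1 = 1.
  i=1: a_1=1, p_1 = 1*2 + 1 = 3, q_1 = 1*1 + 0 = 1.
  i=2: a_2=1, p_2 = 1*3 + 2 = 5, q_2 = 1*1 + 1 = 2.
  i=3: a_3=11, p_3 = 11*5 + 3 = 58, q_3 = 11*2 + 1 = 23.
q_3 = 23 > 11, so the last convergent with denominator <= 11 is p_2/q_2 = 5/2.
The closest fraction with denominator <= 11 is either p_2/q_2 or the intermediate fraction (k*p_2 + p_1)/(k*q_2 + q_1) with the largest k >= 1 whose denominator stays <= 11; these approach x as k grows, and every other convergent or intermediate fraction in range is farther away.
Largest k: floor((11 - q_1)/q_2) = floor((11 - 1)/2) = 5.
That gives (5*5 + 3)/(5*2 + 1) = 28/11.
Compare the errors: |x - 5/2| = |58*2 - 5*23|/(23*2) = 1/46, and |x - 28/11| = |58*11 - 28*23|/(23*11) = 6/253.
Cross-multiplying, 1*253 = 253 < 276 = 6*46, so 1/46 is smaller: the convergent 5/2 is closer to x than 28/11.

5/2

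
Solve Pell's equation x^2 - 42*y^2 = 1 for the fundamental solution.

(x, y) = (13, 2)

First expand sqrt(42) as a continued fraction. With x_i = (sqrt(42) + m_i)/d_i and (m_0, d_0) = (0, 1): a_0 = floor(sqrt(42)) = 6, since 6^2 = 36 <= 42 < 49 = 7^2.
Iterate m_{i+1} = d_i*a_i - m_i, d_{i+1} = (42 - m_{i+1}^2)/d_i, a_{i+1} = floor((a_0 + m_{i+1})/d_{i+1}):
  m_1 = 1*6 - 0 = 6, d_1 = (42 - 6^2)/1 = 6/1 = 6, a_1 = floor((6 + 6)/6) = 2.
  m_2 = 6*2 - 6 = 6, d_2 = (42 - 6^2)/6 = 6/6 = 1, a_2 = floor((6 + 6)/1) = 12.
  m_3 = 1*12 - 6 = 6, d_3 = (42 - 6^2)/1 = 6/1 = 6: (m_3, d_3) = (m_1, d_1) = (6, 6), so from here the quotients repeat a_1, a_2; the period length is 2.
So sqrt(42) = [6; (2, 12)] with period length k = 2.
k is even, so the fundamental solution of x^2 - 42y^2 = 1 is (p_{k-1}, q_{k-1}) = (p_1, q_1); compute convergents through index 1.
Convergents (p_i = a_i*p_{i-1} + p_{i-2}, q_i = a_i*q_{i-1} + q_{i-2} with p_{-2}=0, p_{-1}=1, q_{-2}=1, q_{-1}=0):
  i=0: a_0=6, p_0 = 6*1 + 0 = 6, q_0 = 6*0 + 1 = 1.
  i=1: a_1=2, p_1 = 2*6 + 1 = 13, q_1 = 2*1 + 0 = 2.
Check: 13^2 - 42*2^2 = 169 - 168 = 1, so (x, y) = (13, 2) solves the equation, and by the theorem it is the least positive solution.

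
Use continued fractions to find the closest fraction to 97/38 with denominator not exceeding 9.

Expand x = 97/38 as a continued fraction with the Euclidean algorithm:
  97 = 2*38 + 21, so a_0 = 2.
  38 = 1*21 + 17, so a_1 = 1.
  21 = 1*17 + 4, so a_2 = 1.
  17 = 4*4 + 1, so a_3 = 4.
  4 = 4*1 + 0, so a_4 = 4.
so x = [2; 1, 1, 4, 4].
Convergents (p_i = a_i*p_{i-1} + p_{i-2}, q_i = a_i*q_{i-1} + q_{i-2} with p_{-2}=0, p_{-1}=1, q_{-2}=1, q_{-1}=0), until the denominator exceeds 9:
  i=0: a_0=2, p_0 = 2*1 + 0 = 2, q_0 = 2*0 + 1 = 1.
  i=1: a_1=1, p_1 = 1*2 + 1 = 3, q_1 = 1*1 + 0 = 1.
  i=2: a_2=1, p_2 = 1*3 + 2 = 5, q_2 = 1*1 + 1 = 2.
  i=3: a_3=4, p_3 = 4*5 + 3 = 23, q_3 = 4*2 + 1 = 9.
  i=4: a_4=4, p_4 = 4*23 + 5 = 97, q_4 = 4*9 + 2 = 38.
q_4 = 38 > 9, so the last convergent with denominator <= 9 is p_3/q_3 = 23/9.
The closest fraction with denominator <= 9 is either p_3/q_3 or the intermediate fraction (k*p_3 + p_2)/(k*q_3 + q_2) with the largest k >= 1 whose denominator stays <= 9; these approach x as k grows, and every other convergent or intermediate fraction in range is farther away.
Largest k: floor((9 - q_2)/q_3) = floor((9 - 2)/9) = 0.
Since k = 0, no intermediate fraction beyond p_3/q_3 has denominator <= 9, so the convergent 23/9 is the closest (its error is |97*9 - 23*38|/(38*9) = 1/342).

23/9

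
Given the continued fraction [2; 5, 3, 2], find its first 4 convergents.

2/1, 11/5, 35/16, 81/37

Using the convergent recurrence p_i = a_i*p_{i-1} + p_{i-2}, q_i = a_i*q_{i-1} + q_{i-2} with p_{-2}=0, p_{-1}=1, q_{-2}=1, q_{-1}=0:
  i=0: a_0=2, p_0 = 2*1 + 0 = 2, q_0 = 2*0 + 1 = 1.
  i=1: a_1=5, p_1 = 5*2 + 1 = 11, q_1 = 5*1 + 0 = 5.
  i=2: a_2=3, p_2 = 3*11 + 2 = 35, q_2 = 3*5 + 1 = 16.
  i=3: a_3=2, p_3 = 2*35 + 11 = 81, q_3 = 2*16 + 5 = 37.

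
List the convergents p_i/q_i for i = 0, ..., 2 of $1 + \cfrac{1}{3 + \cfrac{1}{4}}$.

1/1, 4/3, 17/13

Using the convergent recurrence p_i = a_i*p_{i-1} + p_{i-2}, q_i = a_i*q_{i-1} + q_{i-2} with p_{-2}=0, p_{-1}=1, q_{-2}=1, q_{-1}=0:
  i=0: a_0=1, p_0 = 1*1 + 0 = 1, q_0 = 1*0 + 1 = 1.
  i=1: a_1=3, p_1 = 3*1 + 1 = 4, q_1 = 3*1 + 0 = 3.
  i=2: a_2=4, p_2 = 4*4 + 1 = 17, q_2 = 4*3 + 1 = 13.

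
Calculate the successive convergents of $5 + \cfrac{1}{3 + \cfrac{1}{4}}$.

Using the convergent recurrence p_i = a_i*p_{i-1} + p_{i-2}, q_i = a_i*q_{i-1} + q_{i-2} with p_{-2}=0, p_{-1}=1, q_{-2}=1, q_{-1}=0:
  i=0: a_0=5, p_0 = 5*1 + 0 = 5, q_0 = 5*0 + 1 = 1.
  i=1: a_1=3, p_1 = 3*5 + 1 = 16, q_1 = 3*1 + 0 = 3.
  i=2: a_2=4, p_2 = 4*16 + 5 = 69, q_2 = 4*3 + 1 = 13.

5/1, 16/3, 69/13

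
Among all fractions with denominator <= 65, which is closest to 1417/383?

37/10

Expand x = 1417/383 as a continued fraction with the Euclidean algorithm:
  1417 = 3*383 + 268, so a_0 = 3.
  383 = 1*268 + 115, so a_1 = 1.
  268 = 2*115 + 38, so a_2 = 2.
  115 = 3*38 + 1, so a_3 = 3.
  38 = 38*1 + 0, so a_4 = 38.
so x = [3; 1, 2, 3, 38].
Convergents (p_i = a_i*p_{i-1} + p_{i-2}, q_i = a_i*q_{i-1} + q_{i-2} with p_{-2}=0, p_{-1}=1, q_{-2}=1, q_{-1}=0), until the denominator exceeds 65:
  i=0: a_0=3, p_0 = 3*1 + 0 = 3, q_0 = 3*0 + 1 = 1.
  i=1: a_1=1, p_1 = 1*3 + 1 = 4, q_1 = 1*1 + 0 = 1.
  i=2: a_2=2, p_2 = 2*4 + 3 = 11, q_2 = 2*1 + 1 = 3.
  i=3: a_3=3, p_3 = 3*11 + 4 = 37, q_3 = 3*3 + 1 = 10.
  i=4: a_4=38, p_4 = 38*37 + 11 = 1417, q_4 = 38*10 + 3 = 383.
q_4 = 383 > 65, so the last convergent with denominator <= 65 is p_3/q_3 = 37/10.
The closest fraction with denominator <= 65 is either p_3/q_3 or the intermediate fraction (k*p_3 + p_2)/(k*q_3 + q_2) with the largest k >= 1 whose denominator stays <= 65; these approach x as k grows, and every other convergent or intermediate fraction in range is farther away.
Largest k: floor((65 - q_2)/q_3) = floor((65 - 3)/10) = 6.
That gives (6*37 + 11)/(6*10 + 3) = 233/63.
Compare the errors: |x - 37/10| = |1417*10 - 37*383|/(383*10) = 1/3830, and |x - 233/63| = |1417*63 - 233*383|/(383*63) = 32/24129.
Cross-multiplying, 1*24129 = 24129 < 122560 = 32*3830, so 1/3830 is smaller: the convergent 37/10 is closer to x than 233/63.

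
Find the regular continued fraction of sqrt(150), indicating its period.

[12; (4, 24)]

Write x_i = (sqrt(150) + m_i)/d_i with (m_0, d_0) = (0, 1). a_0 = floor(sqrt(150)) = 12, since 12^2 = 144 <= 150 < 169 = 13^2.
Iterate m_{i+1} = d_i*a_i - m_i, d_{i+1} = (150 - m_{i+1}^2)/d_i, a_{i+1} = floor((a_0 + m_{i+1})/d_{i+1}):
  m_1 = 1*12 - 0 = 12, d_1 = (150 - 12^2)/1 = 6/1 = 6, a_1 = floor((12 + 12)/6) = 4.
  m_2 = 6*4 - 12 = 12, d_2 = (150 - 12^2)/6 = 6/6 = 1, a_2 = floor((12 + 12)/1) = 24.
  m_3 = 1*24 - 12 = 12, d_3 = (150 - 12^2)/1 = 6/1 = 6: (m_3, d_3) = (m_1, d_1) = (12, 6), so from here the quotients repeat a_1, a_2; the period length is 2.
Hence the expansion of sqrt(150) is a_0 = 12 followed by the repeating block 4, 24 (period 2).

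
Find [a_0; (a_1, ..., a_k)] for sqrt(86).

[9; (3, 1, 1, 1, 8, 1, 1, 1, 3, 18)]

Write x_i = (sqrt(86) + m_i)/d_i with (m_0, d_0) = (0, 1). a_0 = floor(sqrt(86)) = 9, since 9^2 = 81 <= 86 < 100 = 10^2.
Iterate m_{i+1} = d_i*a_i - m_i, d_{i+1} = (86 - m_{i+1}^2)/d_i, a_{i+1} = floor((a_0 + m_{i+1})/d_{i+1}):
  m_1 = 1*9 - 0 = 9, d_1 = (86 - 9^2)/1 = 5/1 = 5, a_1 = floor((9 + 9)/5) = 3.
  m_2 = 5*3 - 9 = 6, d_2 = (86 - 6^2)/5 = 50/5 = 10, a_2 = floor((9 + 6)/10) = 1.
  m_3 = 10*1 - 6 = 4, d_3 = (86 - 4^2)/10 = 70/10 = 7, a_3 = floor((9 + 4)/7) = 1.
  m_4 = 7*1 - 4 = 3, d_4 = (86 - 3^2)/7 = 77/7 = 11, a_4 = floor((9 + 3)/11) = 1.
  m_5 = 11*1 - 3 = 8, d_5 = (86 - 8^2)/11 = 22/11 = 2, a_5 = floor((9 + 8)/2) = 8.
  m_6 = 2*8 - 8 = 8, d_6 = (86 - 8^2)/2 = 22/2 = 11, a_6 = floor((9 + 8)/11) = 1.
  m_7 = 11*1 - 8 = 3, d_7 = (86 - 3^2)/11 = 77/11 = 7, a_7 = floor((9 + 3)/7) = 1.
  m_8 = 7*1 - 3 = 4, d_8 = (86 - 4^2)/7 = 70/7 = 10, a_8 = floor((9 + 4)/10) = 1.
  m_9 = 10*1 - 4 = 6, d_9 = (86 - 6^2)/10 = 50/10 = 5, a_9 = floor((9 + 6)/5) = 3.
  m_10 = 5*3 - 6 = 9, d_10 = (86 - 9^2)/5 = 5/5 = 1, a_10 = floor((9 + 9)/1) = 18.
  m_11 = 1*18 - 9 = 9, d_11 = (86 - 9^2)/1 = 5/1 = 5: (m_11, d_11) = (m_1, d_1) = (9, 5), so from here the quotients repeat a_1, ..., a_10; the period length is 10.
Hence the expansion of sqrt(86) is a_0 = 9 followed by the repeating block 3, 1, 1, 1, 8, 1, 1, 1, 3, 18 (period 10).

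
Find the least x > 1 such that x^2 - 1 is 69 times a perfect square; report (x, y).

(x, y) = (7775, 936)

First expand sqrt(69) as a continued fraction. With x_i = (sqrt(69) + m_i)/d_i and (m_0, d_0) = (0, 1): a_0 = floor(sqrt(69)) = 8, since 8^2 = 64 <= 69 < 81 = 9^2.
Iterate m_{i+1} = d_i*a_i - m_i, d_{i+1} = (69 - m_{i+1}^2)/d_i, a_{i+1} = floor((a_0 + m_{i+1})/d_{i+1}):
  m_1 = 1*8 - 0 = 8, d_1 = (69 - 8^2)/1 = 5/1 = 5, a_1 = floor((8 + 8)/5) = 3.
  m_2 = 5*3 - 8 = 7, d_2 = (69 - 7^2)/5 = 20/5 = 4, a_2 = floor((8 + 7)/4) = 3.
  m_3 = 4*3 - 7 = 5, d_3 = (69 - 5^2)/4 = 44/4 = 11, a_3 = floor((8 + 5)/11) = 1.
  m_4 = 11*1 - 5 = 6, d_4 = (69 - 6^2)/11 = 33/11 = 3, a_4 = floor((8 + 6)/3) = 4.
  m_5 = 3*4 - 6 = 6, d_5 = (69 - 6^2)/3 = 33/3 = 11, a_5 = floor((8 + 6)/11) = 1.
  m_6 = 11*1 - 6 = 5, d_6 = (69 - 5^2)/11 = 44/11 = 4, a_6 = floor((8 + 5)/4) = 3.
  m_7 = 4*3 - 5 = 7, d_7 = (69 - 7^2)/4 = 20/4 = 5, a_7 = floor((8 + 7)/5) = 3.
  m_8 = 5*3 - 7 = 8, d_8 = (69 - 8^2)/5 = 5/5 = 1, a_8 = floor((8 + 8)/1) = 16.
  m_9 = 1*16 - 8 = 8, d_9 = (69 - 8^2)/1 = 5/1 = 5: (m_9, d_9) = (m_1, d_1) = (8, 5), so from here the quotients repeat a_1, ..., a_8; the period length is 8.
So sqrt(69) = [8; (3, 3, 1, 4, 1, 3, 3, 16)] with period length k = 8.
k is even, so the fundamental solution of x^2 - 69y^2 = 1 is (p_{k-1}, q_{k-1}) = (p_7, q_7); compute convergents through index 7.
Convergents (p_i = a_i*p_{i-1} + p_{i-2}, q_i = a_i*q_{i-1} + q_{i-2} with p_{-2}=0, p_{-1}=1, q_{-2}=1, q_{-1}=0):
  i=0: a_0=8, p_0 = 8*1 + 0 = 8, q_0 = 8*0 + 1 = 1.
  i=1: a_1=3, p_1 = 3*8 + 1 = 25, q_1 = 3*1 + 0 = 3.
  i=2: a_2=3, p_2 = 3*25 + 8 = 83, q_2 = 3*3 + 1 = 10.
  i=3: a_3=1, p_3 = 1*83 + 25 = 108, q_3 = 1*10 + 3 = 13.
  i=4: a_4=4, p_4 = 4*108 + 83 = 515, q_4 = 4*13 + 10 = 62.
  i=5: a_5=1, p_5 = 1*515 + 108 = 623, q_5 = 1*62 + 13 = 75.
  i=6: a_6=3, p_6 = 3*623 + 515 = 2384, q_6 = 3*75 + 62 = 287.
  i=7: a_7=3, p_7 = 3*2384 + 623 = 7775, q_7 = 3*287 + 75 = 936.
Check: 7775^2 - 69*936^2 = 60450625 - 60450624 = 1, so (x, y) = (7775, 936) solves the equation, and by the theorem it is the least positive solution.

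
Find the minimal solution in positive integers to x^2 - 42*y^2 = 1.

First expand sqrt(42) as a continued fraction. With x_i = (sqrt(42) + m_i)/d_i and (m_0, d_0) = (0, 1): a_0 = floor(sqrt(42)) = 6, since 6^2 = 36 <= 42 < 49 = 7^2.
Iterate m_{i+1} = d_i*a_i - m_i, d_{i+1} = (42 - m_{i+1}^2)/d_i, a_{i+1} = floor((a_0 + m_{i+1})/d_{i+1}):
  m_1 = 1*6 - 0 = 6, d_1 = (42 - 6^2)/1 = 6/1 = 6, a_1 = floor((6 + 6)/6) = 2.
  m_2 = 6*2 - 6 = 6, d_2 = (42 - 6^2)/6 = 6/6 = 1, a_2 = floor((6 + 6)/1) = 12.
  m_3 = 1*12 - 6 = 6, d_3 = (42 - 6^2)/1 = 6/1 = 6: (m_3, d_3) = (m_1, d_1) = (6, 6), so from here the quotients repeat a_1, a_2; the period length is 2.
So sqrt(42) = [6; (2, 12)] with period length k = 2.
k is even, so the fundamental solution of x^2 - 42y^2 = 1 is (p_{k-1}, q_{k-1}) = (p_1, q_1); compute convergents through index 1.
Convergents (p_i = a_i*p_{i-1} + p_{i-2}, q_i = a_i*q_{i-1} + q_{i-2} with p_{-2}=0, p_{-1}=1, q_{-2}=1, q_{-1}=0):
  i=0: a_0=6, p_0 = 6*1 + 0 = 6, q_0 = 6*0 + 1 = 1.
  i=1: a_1=2, p_1 = 2*6 + 1 = 13, q_1 = 2*1 + 0 = 2.
Check: 13^2 - 42*2^2 = 169 - 168 = 1, so (x, y) = (13, 2) solves the equation, and by the theorem it is the least positive solution.

(x, y) = (13, 2)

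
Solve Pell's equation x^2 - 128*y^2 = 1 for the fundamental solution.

(x, y) = (577, 51)

First expand sqrt(128) as a continued fraction. With x_i = (sqrt(128) + m_i)/d_i and (m_0, d_0) = (0, 1): a_0 = floor(sqrt(128)) = 11, since 11^2 = 121 <= 128 < 144 = 12^2.
Iterate m_{i+1} = d_i*a_i - m_i, d_{i+1} = (128 - m_{i+1}^2)/d_i, a_{i+1} = floor((a_0 + m_{i+1})/d_{i+1}):
  m_1 = 1*11 - 0 = 11, d_1 = (128 - 11^2)/1 = 7/1 = 7, a_1 = floor((11 + 11)/7) = 3.
  m_2 = 7*3 - 11 = 10, d_2 = (128 - 10^2)/7 = 28/7 = 4, a_2 = floor((11 + 10)/4) = 5.
  m_3 = 4*5 - 10 = 10, d_3 = (128 - 10^2)/4 = 28/4 = 7, a_3 = floor((11 + 10)/7) = 3.
  m_4 = 7*3 - 10 = 11, d_4 = (128 - 11^2)/7 = 7/7 = 1, a_4 = floor((11 + 11)/1) = 22.
  m_5 = 1*22 - 11 = 11, d_5 = (128 - 11^2)/1 = 7/1 = 7: (m_5, d_5) = (m_1, d_1) = (11, 7), so from here the quotients repeat a_1, ..., a_4; the period length is 4.
So sqrt(128) = [11; (3, 5, 3, 22)] with period length k = 4.
k is even, so the fundamental solution of x^2 - 128y^2 = 1 is (p_{k-1}, q_{k-1}) = (p_3, q_3); compute convergents through index 3.
Convergents (p_i = a_i*p_{i-1} + p_{i-2}, q_i = a_i*q_{i-1} + q_{i-2} with p_{-2}=0, p_{-1}=1, q_{-2}=1, q_{-1}=0):
  i=0: a_0=11, p_0 = 11*1 + 0 = 11, q_0 = 11*0 + 1 = 1.
  i=1: a_1=3, p_1 = 3*11 + 1 = 34, q_1 = 3*1 + 0 = 3.
  i=2: a_2=5, p_2 = 5*34 + 11 = 181, q_2 = 5*3 + 1 = 16.
  i=3: a_3=3, p_3 = 3*181 + 34 = 577, q_3 = 3*16 + 3 = 51.
Check: 577^2 - 128*51^2 = 332929 - 332928 = 1, so (x, y) = (577, 51) solves the equation, and by the theorem it is the least positive solution.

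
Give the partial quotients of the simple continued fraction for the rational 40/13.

[3; 13]

Run the Euclidean algorithm on 40 and 13; the successive quotients are the partial quotients a_0, a_1, ... (each step inverts the fractional part left over by the previous one):
  40 = 3*13 + 1, so a_0 = 3.
  13 = 13*1 + 0, so a_1 = 13.
The remainder reaches 0 after 2 divisions, so the expansion has 2 partial quotients, read off in order.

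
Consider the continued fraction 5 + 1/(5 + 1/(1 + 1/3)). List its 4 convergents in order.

Using the convergent recurrence p_i = a_i*p_{i-1} + p_{i-2}, q_i = a_i*q_{i-1} + q_{i-2} with p_{-2}=0, p_{-1}=1, q_{-2}=1, q_{-1}=0:
  i=0: a_0=5, p_0 = 5*1 + 0 = 5, q_0 = 5*0 + 1 = 1.
  i=1: a_1=5, p_1 = 5*5 + 1 = 26, q_1 = 5*1 + 0 = 5.
  i=2: a_2=1, p_2 = 1*26 + 5 = 31, q_2 = 1*5 + 1 = 6.
  i=3: a_3=3, p_3 = 3*31 + 26 = 119, q_3 = 3*6 + 5 = 23.

5/1, 26/5, 31/6, 119/23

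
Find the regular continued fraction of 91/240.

[0; 2, 1, 1, 1, 3, 8]

Run the Euclidean algorithm on 91 and 240; the successive quotients are the partial quotients a_0, a_1, ... (each step inverts the fractional part left over by the previous one):
  91 = 0*240 + 91, so a_0 = 0.
  240 = 2*91 + 58, so a_1 = 2.
  91 = 1*58 + 33, so a_2 = 1.
  58 = 1*33 + 25, so a_3 = 1.
  33 = 1*25 + 8, so a_4 = 1.
  25 = 3*8 + 1, so a_5 = 3.
  8 = 8*1 + 0, so a_6 = 8.
The remainder reaches 0 after 7 divisions, so the expansion has 7 partial quotients, read off in order.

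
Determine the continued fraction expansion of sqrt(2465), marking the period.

Write x_i = (sqrt(2465) + m_i)/d_i with (m_0, d_0) = (0, 1). a_0 = floor(sqrt(2465)) = 49, since 49^2 = 2401 <= 2465 < 2500 = 50^2.
Iterate m_{i+1} = d_i*a_i - m_i, d_{i+1} = (2465 - m_{i+1}^2)/d_i, a_{i+1} = floor((a_0 + m_{i+1})/d_{i+1}):
  m_1 = 1*49 - 0 = 49, d_1 = (2465 - 49^2)/1 = 64/1 = 64, a_1 = floor((49 + 49)/64) = 1.
  m_2 = 64*1 - 49 = 15, d_2 = (2465 - 15^2)/64 = 2240/64 = 35, a_2 = floor((49 + 15)/35) = 1.
  m_3 = 35*1 - 15 = 20, d_3 = (2465 - 20^2)/35 = 2065/35 = 59, a_3 = floor((49 + 20)/59) = 1.
  m_4 = 59*1 - 20 = 39, d_4 = (2465 - 39^2)/59 = 944/59 = 16, a_4 = floor((49 + 39)/16) = 5.
  m_5 = 16*5 - 39 = 41, d_5 = (2465 - 41^2)/16 = 784/16 = 49, a_5 = floor((49 + 41)/49) = 1.
  m_6 = 49*1 - 41 = 8, d_6 = (2465 - 8^2)/49 = 2401/49 = 49, a_6 = floor((49 + 8)/49) = 1.
  m_7 = 49*1 - 8 = 41, d_7 = (2465 - 41^2)/49 = 784/49 = 16, a_7 = floor((49 + 41)/16) = 5.
  m_8 = 16*5 - 41 = 39, d_8 = (2465 - 39^2)/16 = 944/16 = 59, a_8 = floor((49 + 39)/59) = 1.
  m_9 = 59*1 - 39 = 20, d_9 = (2465 - 20^2)/59 = 2065/59 = 35, a_9 = floor((49 + 20)/35) = 1.
  m_10 = 35*1 - 20 = 15, d_10 = (2465 - 15^2)/35 = 2240/35 = 64, a_10 = floor((49 + 15)/64) = 1.
  m_11 = 64*1 - 15 = 49, d_11 = (2465 - 49^2)/64 = 64/64 = 1, a_11 = floor((49 + 49)/1) = 98.
  m_12 = 1*98 - 49 = 49, d_12 = (2465 - 49^2)/1 = 64/1 = 64: (m_12, d_12) = (m_1, d_1) = (49, 64), so from here the quotients repeat a_1, ..., a_11; the period length is 11.
Hence the expansion of sqrt(2465) is a_0 = 49 followed by the repeating block 1, 1, 1, 5, 1, 1, 5, 1, 1, 1, 98 (period 11).

[49; (1, 1, 1, 5, 1, 1, 5, 1, 1, 1, 98)]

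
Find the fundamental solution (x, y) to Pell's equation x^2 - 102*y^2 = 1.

(x, y) = (101, 10)

First expand sqrt(102) as a continued fraction. With x_i = (sqrt(102) + m_i)/d_i and (m_0, d_0) = (0, 1): a_0 = floor(sqrt(102)) = 10, since 10^2 = 100 <= 102 < 121 = 11^2.
Iterate m_{i+1} = d_i*a_i - m_i, d_{i+1} = (102 - m_{i+1}^2)/d_i, a_{i+1} = floor((a_0 + m_{i+1})/d_{i+1}):
  m_1 = 1*10 - 0 = 10, d_1 = (102 - 10^2)/1 = 2/1 = 2, a_1 = floor((10 + 10)/2) = 10.
  m_2 = 2*10 - 10 = 10, d_2 = (102 - 10^2)/2 = 2/2 = 1, a_2 = floor((10 + 10)/1) = 20.
  m_3 = 1*20 - 10 = 10, d_3 = (102 - 10^2)/1 = 2/1 = 2: (m_3, d_3) = (m_1, d_1) = (10, 2), so from here the quotients repeat a_1, a_2; the period length is 2.
So sqrt(102) = [10; (10, 20)] with period length k = 2.
k is even, so the fundamental solution of x^2 - 102y^2 = 1 is (p_{k-1}, q_{k-1}) = (p_1, q_1); compute convergents through index 1.
Convergents (p_i = a_i*p_{i-1} + p_{i-2}, q_i = a_i*q_{i-1} + q_{i-2} with p_{-2}=0, p_{-1}=1, q_{-2}=1, q_{-1}=0):
  i=0: a_0=10, p_0 = 10*1 + 0 = 10, q_0 = 10*0 + 1 = 1.
  i=1: a_1=10, p_1 = 10*10 + 1 = 101, q_1 = 10*1 + 0 = 10.
Check: 101^2 - 102*10^2 = 10201 - 10200 = 1, so (x, y) = (101, 10) solves the equation, and by the theorem it is the least positive solution.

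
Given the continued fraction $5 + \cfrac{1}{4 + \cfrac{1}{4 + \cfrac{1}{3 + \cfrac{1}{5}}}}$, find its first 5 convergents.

5/1, 21/4, 89/17, 288/55, 1529/292

Using the convergent recurrence p_i = a_i*p_{i-1} + p_{i-2}, q_i = a_i*q_{i-1} + q_{i-2} with p_{-2}=0, p_{-1}=1, q_{-2}=1, q_{-1}=0:
  i=0: a_0=5, p_0 = 5*1 + 0 = 5, q_0 = 5*0 + 1 = 1.
  i=1: a_1=4, p_1 = 4*5 + 1 = 21, q_1 = 4*1 + 0 = 4.
  i=2: a_2=4, p_2 = 4*21 + 5 = 89, q_2 = 4*4 + 1 = 17.
  i=3: a_3=3, p_3 = 3*89 + 21 = 288, q_3 = 3*17 + 4 = 55.
  i=4: a_4=5, p_4 = 5*288 + 89 = 1529, q_4 = 5*55 + 17 = 292.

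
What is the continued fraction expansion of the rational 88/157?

Run the Euclidean algorithm on 88 and 157; the successive quotients are the partial quotients a_0, a_1, ... (each step inverts the fractional part left over by the previous one):
  88 = 0*157 + 88, so a_0 = 0.
  157 = 1*88 + 69, so a_1 = 1.
  88 = 1*69 + 19, so a_2 = 1.
  69 = 3*19 + 12, so a_3 = 3.
  19 = 1*12 + 7, so a_4 = 1.
  12 = 1*7 + 5, so a_5 = 1.
  7 = 1*5 + 2, so a_6 = 1.
  5 = 2*2 + 1, so a_7 = 2.
  2 = 2*1 + 0, so a_8 = 2.
The remainder reaches 0 after 9 divisions, so the expansion has 9 partial quotients, read off in order.

[0; 1, 1, 3, 1, 1, 1, 2, 2]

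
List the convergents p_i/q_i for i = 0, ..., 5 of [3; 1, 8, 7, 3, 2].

Using the convergent recurrence p_i = a_i*p_{i-1} + p_{i-2}, q_i = a_i*q_{i-1} + q_{i-2} with p_{-2}=0, p_{-1}=1, q_{-2}=1, q_{-1}=0:
  i=0: a_0=3, p_0 = 3*1 + 0 = 3, q_0 = 3*0 + 1 = 1.
  i=1: a_1=1, p_1 = 1*3 + 1 = 4, q_1 = 1*1 + 0 = 1.
  i=2: a_2=8, p_2 = 8*4 + 3 = 35, q_2 = 8*1 + 1 = 9.
  i=3: a_3=7, p_3 = 7*35 + 4 = 249, q_3 = 7*9 + 1 = 64.
  i=4: a_4=3, p_4 = 3*249 + 35 = 782, q_4 = 3*64 + 9 = 201.
  i=5: a_5=2, p_5 = 2*782 + 249 = 1813, q_5 = 2*201 + 64 = 466.

3/1, 4/1, 35/9, 249/64, 782/201, 1813/466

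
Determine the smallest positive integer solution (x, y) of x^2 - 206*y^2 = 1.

First expand sqrt(206) as a continued fraction. With x_i = (sqrt(206) + m_i)/d_i and (m_0, d_0) = (0, 1): a_0 = floor(sqrt(206)) = 14, since 14^2 = 196 <= 206 < 225 = 15^2.
Iterate m_{i+1} = d_i*a_i - m_i, d_{i+1} = (206 - m_{i+1}^2)/d_i, a_{i+1} = floor((a_0 + m_{i+1})/d_{i+1}):
  m_1 = 1*14 - 0 = 14, d_1 = (206 - 14^2)/1 = 10/1 = 10, a_1 = floor((14 + 14)/10) = 2.
  m_2 = 10*2 - 14 = 6, d_2 = (206 - 6^2)/10 = 170/10 = 17, a_2 = floor((14 + 6)/17) = 1.
  m_3 = 17*1 - 6 = 11, d_3 = (206 - 11^2)/17 = 85/17 = 5, a_3 = floor((14 + 11)/5) = 5.
  m_4 = 5*5 - 11 = 14, d_4 = (206 - 14^2)/5 = 10/5 = 2, a_4 = floor((14 + 14)/2) = 14.
  m_5 = 2*14 - 14 = 14, d_5 = (206 - 14^2)/2 = 10/2 = 5, a_5 = floor((14 + 14)/5) = 5.
  m_6 = 5*5 - 14 = 11, d_6 = (206 - 11^2)/5 = 85/5 = 17, a_6 = floor((14 + 11)/17) = 1.
  m_7 = 17*1 - 11 = 6, d_7 = (206 - 6^2)/17 = 170/17 = 10, a_7 = floor((14 + 6)/10) = 2.
  m_8 = 10*2 - 6 = 14, d_8 = (206 - 14^2)/10 = 10/10 = 1, a_8 = floor((14 + 14)/1) = 28.
  m_9 = 1*28 - 14 = 14, d_9 = (206 - 14^2)/1 = 10/1 = 10: (m_9, d_9) = (m_1, d_1) = (14, 10), so from here the quotients repeat a_1, ..., a_8; the period length is 8.
So sqrt(206) = [14; (2, 1, 5, 14, 5, 1, 2, 28)] with period length k = 8.
k is even, so the fundamental solution of x^2 - 206y^2 = 1 is (p_{k-1}, q_{k-1}) = (p_7, q_7); compute convergents through index 7.
Convergents (p_i = a_i*p_{i-1} + p_{i-2}, q_i = a_i*q_{i-1} + q_{i-2} with p_{-2}=0, p_{-1}=1, q_{-2}=1, q_{-1}=0):
  i=0: a_0=14, p_0 = 14*1 + 0 = 14, q_0 = 14*0 + 1 = 1.
  i=1: a_1=2, p_1 = 2*14 + 1 = 29, q_1 = 2*1 + 0 = 2.
  i=2: a_2=1, p_2 = 1*29 + 14 = 43, q_2 = 1*2 + 1 = 3.
  i=3: a_3=5, p_3 = 5*43 + 29 = 244, q_3 = 5*3 + 2 = 17.
  i=4: a_4=14, p_4 = 14*244 + 43 = 3459, q_4 = 14*17 + 3 = 241.
  i=5: a_5=5, p_5 = 5*3459 + 244 = 17539, q_5 = 5*241 + 17 = 1222.
  i=6: a_6=1, p_6 = 1*17539 + 3459 = 20998, q_6 = 1*1222 + 241 = 1463.
  i=7: a_7=2, p_7 = 2*20998 + 17539 = 59535, q_7 = 2*1463 + 1222 = 4148.
Check: 59535^2 - 206*4148^2 = 3544416225 - 3544416224 = 1, so (x, y) = (59535, 4148) solves the equation, and by the theorem it is the least positive solution.

(x, y) = (59535, 4148)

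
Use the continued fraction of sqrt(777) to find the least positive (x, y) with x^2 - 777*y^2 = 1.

(x, y) = (223, 8)

First expand sqrt(777) as a continued fraction. With x_i = (sqrt(777) + m_i)/d_i and (m_0, d_0) = (0, 1): a_0 = floor(sqrt(777)) = 27, since 27^2 = 729 <= 777 < 784 = 28^2.
Iterate m_{i+1} = d_i*a_i - m_i, d_{i+1} = (777 - m_{i+1}^2)/d_i, a_{i+1} = floor((a_0 + m_{i+1})/d_{i+1}):
  m_1 = 1*27 - 0 = 27, d_1 = (777 - 27^2)/1 = 48/1 = 48, a_1 = floor((27 + 27)/48) = 1.
  m_2 = 48*1 - 27 = 21, d_2 = (777 - 21^2)/48 = 336/48 = 7, a_2 = floor((27 + 21)/7) = 6.
  m_3 = 7*6 - 21 = 21, d_3 = (777 - 21^2)/7 = 336/7 = 48, a_3 = floor((27 + 21)/48) = 1.
  m_4 = 48*1 - 21 = 27, d_4 = (777 - 27^2)/48 = 48/48 = 1, a_4 = floor((27 + 27)/1) = 54.
  m_5 = 1*54 - 27 = 27, d_5 = (777 - 27^2)/1 = 48/1 = 48: (m_5, d_5) = (m_1, d_1) = (27, 48), so from here the quotients repeat a_1, ..., a_4; the period length is 4.
So sqrt(777) = [27; (1, 6, 1, 54)] with period length k = 4.
k is even, so the fundamental solution of x^2 - 777y^2 = 1 is (p_{k-1}, q_{k-1}) = (p_3, q_3); compute convergents through index 3.
Convergents (p_i = a_i*p_{i-1} + p_{i-2}, q_i = a_i*q_{i-1} + q_{i-2} with p_{-2}=0, p_{-1}=1, q_{-2}=1, q_{-1}=0):
  i=0: a_0=27, p_0 = 27*1 + 0 = 27, q_0 = 27*0 + 1 = 1.
  i=1: a_1=1, p_1 = 1*27 + 1 = 28, q_1 = 1*1 + 0 = 1.
  i=2: a_2=6, p_2 = 6*28 + 27 = 195, q_2 = 6*1 + 1 = 7.
  i=3: a_3=1, p_3 = 1*195 + 28 = 223, q_3 = 1*7 + 1 = 8.
Check: 223^2 - 777*8^2 = 49729 - 49728 = 1, so (x, y) = (223, 8) solves the equation, and by the theorem it is the least positive solution.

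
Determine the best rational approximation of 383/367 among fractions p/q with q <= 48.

24/23

Expand x = 383/367 as a continued fraction with the Euclidean algorithm:
  383 = 1*367 + 16, so a_0 = 1.
  367 = 22*16 + 15, so a_1 = 22.
  16 = 1*15 + 1, so a_2 = 1.
  15 = 15*1 + 0, so a_3 = 15.
so x = [1; 22, 1, 15].
Convergents (p_i = a_i*p_{i-1} + p_{i-2}, q_i = a_i*q_{i-1} + q_{i-2} with p_{-2}=0, p_{-1}=1, q_{-2}=1, q_{-1}=0), until the denominator exceeds 48:
  i=0: a_0=1, p_0 = 1*1 + 0 = 1, q_0 = 1*0 + 1 = 1.
  i=1: a_1=22, p_1 = 22*1 + 1 = 23, q_1 = 22*1 + 0 = 22.
  i=2: a_2=1, p_2 = 1*23 + 1 = 24, q_2 = 1*22 + 1 = 23.
  i=3: a_3=15, p_3 = 15*24 + 23 = 383, q_3 = 15*23 + 22 = 367.
q_3 = 367 > 48, so the last convergent with denominator <= 48 is p_2/q_2 = 24/23.
The closest fraction with denominator <= 48 is either p_2/q_2 or the intermediate fraction (k*p_2 + p_1)/(k*q_2 + q_1) with the largest k >= 1 whose denominator stays <= 48; these approach x as k grows, and every other convergent or intermediate fraction in range is farther away.
Largest k: floor((48 - q_1)/q_2) = floor((48 - 22)/23) = 1.
That gives (1*24 + 23)/(1*23 + 22) = 47/45.
Compare the errors: |x - 24/23| = |383*23 - 24*367|/(367*23) = 1/8441, and |x - 47/45| = |383*45 - 47*367|/(367*45) = 14/16515.
Cross-multiplying, 1*16515 = 16515 < 118174 = 14*8441, so 1/8441 is smaller: the convergent 24/23 is closer to x than 47/45.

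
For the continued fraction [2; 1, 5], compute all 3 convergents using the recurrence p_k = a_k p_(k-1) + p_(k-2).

Using the convergent recurrence p_i = a_i*p_{i-1} + p_{i-2}, q_i = a_i*q_{i-1} + q_{i-2} with p_{-2}=0, p_{-1}=1, q_{-2}=1, q_{-1}=0:
  i=0: a_0=2, p_0 = 2*1 + 0 = 2, q_0 = 2*0 + 1 = 1.
  i=1: a_1=1, p_1 = 1*2 + 1 = 3, q_1 = 1*1 + 0 = 1.
  i=2: a_2=5, p_2 = 5*3 + 2 = 17, q_2 = 5*1 + 1 = 6.

2/1, 3/1, 17/6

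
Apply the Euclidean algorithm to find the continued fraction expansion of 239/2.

[119; 2]

Run the Euclidean algorithm on 239 and 2; the successive quotients are the partial quotients a_0, a_1, ... (each step inverts the fractional part left over by the previous one):
  239 = 119*2 + 1, so a_0 = 119.
  2 = 2*1 + 0, so a_1 = 2.
The remainder reaches 0 after 2 divisions, so the expansion has 2 partial quotients, read off in order.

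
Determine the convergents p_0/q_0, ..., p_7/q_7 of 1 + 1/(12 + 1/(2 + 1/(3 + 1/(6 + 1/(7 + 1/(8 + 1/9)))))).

Using the convergent recurrence p_i = a_i*p_{i-1} + p_{i-2}, q_i = a_i*q_{i-1} + q_{i-2} with p_{-2}=0, p_{-1}=1, q_{-2}=1, q_{-1}=0:
  i=0: a_0=1, p_0 = 1*1 + 0 = 1, q_0 = 1*0 + 1 = 1.
  i=1: a_1=12, p_1 = 12*1 + 1 = 13, q_1 = 12*1 + 0 = 12.
  i=2: a_2=2, p_2 = 2*13 + 1 = 27, q_2 = 2*12 + 1 = 25.
  i=3: a_3=3, p_3 = 3*27 + 13 = 94, q_3 = 3*25 + 12 = 87.
  i=4: a_4=6, p_4 = 6*94 + 27 = 591, q_4 = 6*87 + 25 = 547.
  i=5: a_5=7, p_5 = 7*591 + 94 = 4231, q_5 = 7*547 + 87 = 3916.
  i=6: a_6=8, p_6 = 8*4231 + 591 = 34439, q_6 = 8*3916 + 547 = 31875.
  i=7: a_7=9, p_7 = 9*34439 + 4231 = 314182, q_7 = 9*31875 + 3916 = 290791.

1/1, 13/12, 27/25, 94/87, 591/547, 4231/3916, 34439/31875, 314182/290791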